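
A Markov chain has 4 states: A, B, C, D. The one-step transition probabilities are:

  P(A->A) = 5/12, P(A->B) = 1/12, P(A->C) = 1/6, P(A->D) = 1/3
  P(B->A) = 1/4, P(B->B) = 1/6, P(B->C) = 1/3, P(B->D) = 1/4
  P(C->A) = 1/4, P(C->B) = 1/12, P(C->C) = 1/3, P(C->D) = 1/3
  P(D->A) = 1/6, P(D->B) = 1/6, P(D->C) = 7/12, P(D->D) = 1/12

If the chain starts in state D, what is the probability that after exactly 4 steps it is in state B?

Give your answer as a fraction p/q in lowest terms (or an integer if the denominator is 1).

Computing P^4 by repeated multiplication:
P^1 =
  A: [5/12, 1/12, 1/6, 1/3]
  B: [1/4, 1/6, 1/3, 1/4]
  C: [1/4, 1/12, 1/3, 1/3]
  D: [1/6, 1/6, 7/12, 1/12]
P^2 =
  A: [7/24, 17/144, 25/72, 35/144]
  B: [13/48, 17/144, 17/48, 37/144]
  C: [19/72, 17/144, 3/8, 35/144]
  D: [13/48, 5/48, 47/144, 43/144]
P^3 =
  A: [481/1728, 49/432, 199/576, 227/864]
  B: [473/1728, 11/96, 203/576, 7/27]
  C: [473/1728, 49/432, 605/1728, 227/864]
  D: [467/1728, 101/864, 209/576, 1/4]
P^4 =
  A: [1423/5184, 1189/10368, 457/1296, 2677/10368]
  B: [947/3456, 1187/10368, 3655/10368, 895/3456]
  C: [473/1728, 1189/10368, 229/648, 2677/10368]
  D: [2843/10368, 1181/10368, 3637/10368, 2707/10368]

(P^4)[D -> B] = 1181/10368

Answer: 1181/10368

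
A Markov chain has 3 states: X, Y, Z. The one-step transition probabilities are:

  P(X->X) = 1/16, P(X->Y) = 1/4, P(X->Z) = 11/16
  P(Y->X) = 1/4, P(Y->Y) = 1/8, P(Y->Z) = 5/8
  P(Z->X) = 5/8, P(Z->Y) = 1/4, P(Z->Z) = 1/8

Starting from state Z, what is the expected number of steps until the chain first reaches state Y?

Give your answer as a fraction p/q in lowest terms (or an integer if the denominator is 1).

Let h_i = expected steps to first reach Y from state i.
Boundary: h_Y = 0.
First-step equations for the other states:
  h_X = 1 + 1/16*h_X + 1/4*h_Y + 11/16*h_Z
  h_Z = 1 + 5/8*h_X + 1/4*h_Y + 1/8*h_Z

Substituting h_Y = 0 and rearranging gives the linear system (I - Q) h = 1:
  [15/16, -11/16] . (h_X, h_Z) = 1
  [-5/8, 7/8] . (h_X, h_Z) = 1

Solving yields:
  h_X = 4
  h_Z = 4

Starting state is Z, so the expected hitting time is h_Z = 4.

Answer: 4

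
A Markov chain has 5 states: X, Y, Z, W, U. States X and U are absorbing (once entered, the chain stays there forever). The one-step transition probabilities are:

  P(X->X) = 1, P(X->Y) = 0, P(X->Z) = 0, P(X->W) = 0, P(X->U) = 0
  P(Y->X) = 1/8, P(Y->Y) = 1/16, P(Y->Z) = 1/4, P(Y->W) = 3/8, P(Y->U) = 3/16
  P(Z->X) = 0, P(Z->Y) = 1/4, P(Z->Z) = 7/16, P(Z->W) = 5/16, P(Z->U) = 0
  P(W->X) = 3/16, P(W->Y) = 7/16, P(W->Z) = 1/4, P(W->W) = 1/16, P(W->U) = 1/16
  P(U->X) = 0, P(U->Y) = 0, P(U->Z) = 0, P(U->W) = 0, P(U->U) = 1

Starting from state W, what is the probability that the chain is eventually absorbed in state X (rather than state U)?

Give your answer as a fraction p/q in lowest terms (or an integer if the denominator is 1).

Let a_i = P(absorbed in X | start in state i).
Boundary conditions: a_X = 1, a_U = 0.
For each transient state i, a_i = sum_j P(i->j) * a_j:
  a_Y = 1/8*a_X + 1/16*a_Y + 1/4*a_Z + 3/8*a_W + 3/16*a_U
  a_Z = 0*a_X + 1/4*a_Y + 7/16*a_Z + 5/16*a_W + 0*a_U
  a_W = 3/16*a_X + 7/16*a_Y + 1/4*a_Z + 1/16*a_W + 1/16*a_U

Substituting a_X = 1 and a_U = 0, rearrange to (I - Q) a = r where r[i] = P(i -> X):
  [15/16, -1/4, -3/8] . (a_Y, a_Z, a_W) = 1/8
  [-1/4, 9/16, -5/16] . (a_Y, a_Z, a_W) = 0
  [-7/16, -1/4, 15/16] . (a_Y, a_Z, a_W) = 3/16

Solving yields:
  a_Y = 452/871
  a_Z = 487/871
  a_W = 515/871

Starting state is W, so the absorption probability is a_W = 515/871.

Answer: 515/871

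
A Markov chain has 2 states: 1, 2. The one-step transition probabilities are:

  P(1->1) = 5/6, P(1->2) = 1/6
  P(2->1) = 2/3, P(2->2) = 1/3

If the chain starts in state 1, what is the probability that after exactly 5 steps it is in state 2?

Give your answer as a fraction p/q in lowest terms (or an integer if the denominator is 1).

Answer: 1555/7776

Derivation:
Computing P^5 by repeated multiplication:
P^1 =
  1: [5/6, 1/6]
  2: [2/3, 1/3]
P^2 =
  1: [29/36, 7/36]
  2: [7/9, 2/9]
P^3 =
  1: [173/216, 43/216]
  2: [43/54, 11/54]
P^4 =
  1: [1037/1296, 259/1296]
  2: [259/324, 65/324]
P^5 =
  1: [6221/7776, 1555/7776]
  2: [1555/1944, 389/1944]

(P^5)[1 -> 2] = 1555/7776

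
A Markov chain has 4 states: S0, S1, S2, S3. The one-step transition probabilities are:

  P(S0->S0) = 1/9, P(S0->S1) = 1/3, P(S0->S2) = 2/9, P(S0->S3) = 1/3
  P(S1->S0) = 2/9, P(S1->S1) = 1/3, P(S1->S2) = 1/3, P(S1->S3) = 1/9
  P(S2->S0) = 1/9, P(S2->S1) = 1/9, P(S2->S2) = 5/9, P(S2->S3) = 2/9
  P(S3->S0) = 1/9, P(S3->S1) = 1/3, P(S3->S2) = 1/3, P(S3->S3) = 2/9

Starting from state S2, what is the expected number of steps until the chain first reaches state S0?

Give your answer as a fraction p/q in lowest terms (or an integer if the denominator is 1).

Let h_i = expected steps to first reach S0 from state i.
Boundary: h_S0 = 0.
First-step equations for the other states:
  h_S1 = 1 + 2/9*h_S0 + 1/3*h_S1 + 1/3*h_S2 + 1/9*h_S3
  h_S2 = 1 + 1/9*h_S0 + 1/9*h_S1 + 5/9*h_S2 + 2/9*h_S3
  h_S3 = 1 + 1/9*h_S0 + 1/3*h_S1 + 1/3*h_S2 + 2/9*h_S3

Substituting h_S0 = 0 and rearranging gives the linear system (I - Q) h = 1:
  [2/3, -1/3, -1/9] . (h_S1, h_S2, h_S3) = 1
  [-1/9, 4/9, -2/9] . (h_S1, h_S2, h_S3) = 1
  [-1/3, -1/3, 7/9] . (h_S1, h_S2, h_S3) = 1

Solving yields:
  h_S1 = 84/13
  h_S2 = 15/2
  h_S3 = 189/26

Starting state is S2, so the expected hitting time is h_S2 = 15/2.

Answer: 15/2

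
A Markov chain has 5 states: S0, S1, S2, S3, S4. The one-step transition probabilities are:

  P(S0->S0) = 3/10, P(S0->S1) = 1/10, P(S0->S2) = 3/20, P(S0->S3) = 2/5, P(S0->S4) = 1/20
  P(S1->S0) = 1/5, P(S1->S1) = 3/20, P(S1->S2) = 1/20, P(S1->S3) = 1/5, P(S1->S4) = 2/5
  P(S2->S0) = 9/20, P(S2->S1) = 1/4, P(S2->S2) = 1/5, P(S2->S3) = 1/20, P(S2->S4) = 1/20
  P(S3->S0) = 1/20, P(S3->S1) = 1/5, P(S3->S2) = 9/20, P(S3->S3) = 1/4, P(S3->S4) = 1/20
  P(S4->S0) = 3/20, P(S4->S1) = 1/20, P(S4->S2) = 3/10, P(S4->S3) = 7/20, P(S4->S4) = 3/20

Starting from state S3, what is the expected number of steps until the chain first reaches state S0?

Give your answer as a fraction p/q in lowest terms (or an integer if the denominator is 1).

Answer: 845/173

Derivation:
Let h_i = expected steps to first reach S0 from state i.
Boundary: h_S0 = 0.
First-step equations for the other states:
  h_S1 = 1 + 1/5*h_S0 + 3/20*h_S1 + 1/20*h_S2 + 1/5*h_S3 + 2/5*h_S4
  h_S2 = 1 + 9/20*h_S0 + 1/4*h_S1 + 1/5*h_S2 + 1/20*h_S3 + 1/20*h_S4
  h_S3 = 1 + 1/20*h_S0 + 1/5*h_S1 + 9/20*h_S2 + 1/4*h_S3 + 1/20*h_S4
  h_S4 = 1 + 3/20*h_S0 + 1/20*h_S1 + 3/10*h_S2 + 7/20*h_S3 + 3/20*h_S4

Substituting h_S0 = 0 and rearranging gives the linear system (I - Q) h = 1:
  [17/20, -1/20, -1/5, -2/5] . (h_S1, h_S2, h_S3, h_S4) = 1
  [-1/4, 4/5, -1/20, -1/20] . (h_S1, h_S2, h_S3, h_S4) = 1
  [-1/5, -9/20, 3/4, -1/20] . (h_S1, h_S2, h_S3, h_S4) = 1
  [-1/20, -3/10, -7/20, 17/20] . (h_S1, h_S2, h_S3, h_S4) = 1

Solving yields:
  h_S1 = 2440/519
  h_S2 = 1720/519
  h_S3 = 845/173
  h_S4 = 2405/519

Starting state is S3, so the expected hitting time is h_S3 = 845/173.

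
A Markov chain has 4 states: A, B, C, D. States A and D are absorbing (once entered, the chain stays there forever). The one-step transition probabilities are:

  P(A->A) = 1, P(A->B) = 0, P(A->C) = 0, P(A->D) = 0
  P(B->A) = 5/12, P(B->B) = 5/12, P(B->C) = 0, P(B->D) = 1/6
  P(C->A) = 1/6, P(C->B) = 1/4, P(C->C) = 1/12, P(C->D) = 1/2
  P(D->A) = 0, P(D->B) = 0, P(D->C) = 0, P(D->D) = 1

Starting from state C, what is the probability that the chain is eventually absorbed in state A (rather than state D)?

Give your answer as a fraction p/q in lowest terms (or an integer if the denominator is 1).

Answer: 29/77

Derivation:
Let a_i = P(absorbed in A | start in state i).
Boundary conditions: a_A = 1, a_D = 0.
For each transient state i, a_i = sum_j P(i->j) * a_j:
  a_B = 5/12*a_A + 5/12*a_B + 0*a_C + 1/6*a_D
  a_C = 1/6*a_A + 1/4*a_B + 1/12*a_C + 1/2*a_D

Substituting a_A = 1 and a_D = 0, rearrange to (I - Q) a = r where r[i] = P(i -> A):
  [7/12, 0] . (a_B, a_C) = 5/12
  [-1/4, 11/12] . (a_B, a_C) = 1/6

Solving yields:
  a_B = 5/7
  a_C = 29/77

Starting state is C, so the absorption probability is a_C = 29/77.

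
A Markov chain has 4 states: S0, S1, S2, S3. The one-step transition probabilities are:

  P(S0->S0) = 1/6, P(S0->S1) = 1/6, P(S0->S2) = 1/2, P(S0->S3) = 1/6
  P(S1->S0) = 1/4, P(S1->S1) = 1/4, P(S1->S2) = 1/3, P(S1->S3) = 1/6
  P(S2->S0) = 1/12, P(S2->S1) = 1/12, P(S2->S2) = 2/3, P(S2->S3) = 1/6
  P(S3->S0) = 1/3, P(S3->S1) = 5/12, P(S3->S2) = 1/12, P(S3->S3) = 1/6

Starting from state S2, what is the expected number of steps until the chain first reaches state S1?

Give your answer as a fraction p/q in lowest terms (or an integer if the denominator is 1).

Answer: 792/119

Derivation:
Let h_i = expected steps to first reach S1 from state i.
Boundary: h_S1 = 0.
First-step equations for the other states:
  h_S0 = 1 + 1/6*h_S0 + 1/6*h_S1 + 1/2*h_S2 + 1/6*h_S3
  h_S2 = 1 + 1/12*h_S0 + 1/12*h_S1 + 2/3*h_S2 + 1/6*h_S3
  h_S3 = 1 + 1/3*h_S0 + 5/12*h_S1 + 1/12*h_S2 + 1/6*h_S3

Substituting h_S1 = 0 and rearranging gives the linear system (I - Q) h = 1:
  [5/6, -1/2, -1/6] . (h_S0, h_S2, h_S3) = 1
  [-1/12, 1/3, -1/6] . (h_S0, h_S2, h_S3) = 1
  [-1/3, -1/12, 5/6] . (h_S0, h_S2, h_S3) = 1

Solving yields:
  h_S0 = 720/119
  h_S2 = 792/119
  h_S3 = 30/7

Starting state is S2, so the expected hitting time is h_S2 = 792/119.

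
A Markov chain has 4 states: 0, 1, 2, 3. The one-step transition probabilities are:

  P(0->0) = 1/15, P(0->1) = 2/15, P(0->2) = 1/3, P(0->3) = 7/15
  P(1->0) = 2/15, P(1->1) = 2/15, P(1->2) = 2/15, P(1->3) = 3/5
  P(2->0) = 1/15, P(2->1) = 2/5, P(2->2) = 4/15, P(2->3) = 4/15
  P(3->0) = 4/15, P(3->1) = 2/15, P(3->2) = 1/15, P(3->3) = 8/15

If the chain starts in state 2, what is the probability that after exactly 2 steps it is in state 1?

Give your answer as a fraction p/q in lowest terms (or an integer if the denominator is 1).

Computing P^2 by repeated multiplication:
P^1 =
  0: [1/15, 2/15, 1/3, 7/15]
  1: [2/15, 2/15, 2/15, 3/5]
  2: [1/15, 2/5, 4/15, 4/15]
  3: [4/15, 2/15, 1/15, 8/15]
P^2 =
  0: [38/225, 2/9, 4/25, 101/225]
  1: [44/225, 38/225, 31/225, 112/225]
  2: [11/75, 46/225, 37/225, 109/225]
  3: [41/225, 34/225, 4/25, 38/75]

(P^2)[2 -> 1] = 46/225

Answer: 46/225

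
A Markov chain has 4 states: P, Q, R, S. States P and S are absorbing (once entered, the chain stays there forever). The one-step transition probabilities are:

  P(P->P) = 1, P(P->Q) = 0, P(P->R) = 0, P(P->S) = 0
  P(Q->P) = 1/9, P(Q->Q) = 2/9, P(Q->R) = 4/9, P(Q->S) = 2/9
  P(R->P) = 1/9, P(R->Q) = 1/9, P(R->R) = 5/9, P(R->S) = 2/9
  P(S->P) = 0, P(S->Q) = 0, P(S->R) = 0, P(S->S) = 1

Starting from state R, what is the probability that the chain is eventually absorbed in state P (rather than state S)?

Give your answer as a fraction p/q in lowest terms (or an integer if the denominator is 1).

Let a_i = P(absorbed in P | start in state i).
Boundary conditions: a_P = 1, a_S = 0.
For each transient state i, a_i = sum_j P(i->j) * a_j:
  a_Q = 1/9*a_P + 2/9*a_Q + 4/9*a_R + 2/9*a_S
  a_R = 1/9*a_P + 1/9*a_Q + 5/9*a_R + 2/9*a_S

Substituting a_P = 1 and a_S = 0, rearrange to (I - Q) a = r where r[i] = P(i -> P):
  [7/9, -4/9] . (a_Q, a_R) = 1/9
  [-1/9, 4/9] . (a_Q, a_R) = 1/9

Solving yields:
  a_Q = 1/3
  a_R = 1/3

Starting state is R, so the absorption probability is a_R = 1/3.

Answer: 1/3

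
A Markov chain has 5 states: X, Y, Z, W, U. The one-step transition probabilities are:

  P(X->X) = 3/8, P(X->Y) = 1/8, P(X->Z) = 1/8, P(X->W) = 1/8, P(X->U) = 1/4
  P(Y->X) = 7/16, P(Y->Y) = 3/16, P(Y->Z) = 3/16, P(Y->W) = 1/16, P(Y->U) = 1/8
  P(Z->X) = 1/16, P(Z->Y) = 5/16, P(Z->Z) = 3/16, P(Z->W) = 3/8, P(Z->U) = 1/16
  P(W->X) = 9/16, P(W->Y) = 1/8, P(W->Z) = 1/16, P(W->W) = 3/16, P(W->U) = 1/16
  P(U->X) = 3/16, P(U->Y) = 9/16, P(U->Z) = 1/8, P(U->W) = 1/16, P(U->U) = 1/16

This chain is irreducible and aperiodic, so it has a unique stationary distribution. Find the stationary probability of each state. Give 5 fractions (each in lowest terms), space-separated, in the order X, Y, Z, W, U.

The stationary distribution satisfies pi = pi * P, i.e.:
  pi_X = 3/8*pi_X + 7/16*pi_Y + 1/16*pi_Z + 9/16*pi_W + 3/16*pi_U
  pi_Y = 1/8*pi_X + 3/16*pi_Y + 5/16*pi_Z + 1/8*pi_W + 9/16*pi_U
  pi_Z = 1/8*pi_X + 3/16*pi_Y + 3/16*pi_Z + 1/16*pi_W + 1/8*pi_U
  pi_W = 1/8*pi_X + 1/16*pi_Y + 3/8*pi_Z + 3/16*pi_W + 1/16*pi_U
  pi_U = 1/4*pi_X + 1/8*pi_Y + 1/16*pi_Z + 1/16*pi_W + 1/16*pi_U
with normalization: pi_X + pi_Y + pi_Z + pi_W + pi_U = 1.

Using the first 4 balance equations plus normalization, the linear system A*pi = b is:
  [-5/8, 7/16, 1/16, 9/16, 3/16] . pi = 0
  [1/8, -13/16, 5/16, 1/8, 9/16] . pi = 0
  [1/8, 3/16, -13/16, 1/16, 1/8] . pi = 0
  [1/8, 1/16, 3/8, -13/16, 1/16] . pi = 0
  [1, 1, 1, 1, 1] . pi = 1

Solving yields:
  pi_X = 23239/67049
  pi_Y = 15234/67049
  pi_Z = 9304/67049
  pi_W = 9772/67049
  pi_U = 9500/67049

Verification (pi * P):
  23239/67049*3/8 + 15234/67049*7/16 + 9304/67049*1/16 + 9772/67049*9/16 + 9500/67049*3/16 = 23239/67049 = pi_X  (ok)
  23239/67049*1/8 + 15234/67049*3/16 + 9304/67049*5/16 + 9772/67049*1/8 + 9500/67049*9/16 = 15234/67049 = pi_Y  (ok)
  23239/67049*1/8 + 15234/67049*3/16 + 9304/67049*3/16 + 9772/67049*1/16 + 9500/67049*1/8 = 9304/67049 = pi_Z  (ok)
  23239/67049*1/8 + 15234/67049*1/16 + 9304/67049*3/8 + 9772/67049*3/16 + 9500/67049*1/16 = 9772/67049 = pi_W  (ok)
  23239/67049*1/4 + 15234/67049*1/8 + 9304/67049*1/16 + 9772/67049*1/16 + 9500/67049*1/16 = 9500/67049 = pi_U  (ok)

Answer: 23239/67049 15234/67049 9304/67049 9772/67049 9500/67049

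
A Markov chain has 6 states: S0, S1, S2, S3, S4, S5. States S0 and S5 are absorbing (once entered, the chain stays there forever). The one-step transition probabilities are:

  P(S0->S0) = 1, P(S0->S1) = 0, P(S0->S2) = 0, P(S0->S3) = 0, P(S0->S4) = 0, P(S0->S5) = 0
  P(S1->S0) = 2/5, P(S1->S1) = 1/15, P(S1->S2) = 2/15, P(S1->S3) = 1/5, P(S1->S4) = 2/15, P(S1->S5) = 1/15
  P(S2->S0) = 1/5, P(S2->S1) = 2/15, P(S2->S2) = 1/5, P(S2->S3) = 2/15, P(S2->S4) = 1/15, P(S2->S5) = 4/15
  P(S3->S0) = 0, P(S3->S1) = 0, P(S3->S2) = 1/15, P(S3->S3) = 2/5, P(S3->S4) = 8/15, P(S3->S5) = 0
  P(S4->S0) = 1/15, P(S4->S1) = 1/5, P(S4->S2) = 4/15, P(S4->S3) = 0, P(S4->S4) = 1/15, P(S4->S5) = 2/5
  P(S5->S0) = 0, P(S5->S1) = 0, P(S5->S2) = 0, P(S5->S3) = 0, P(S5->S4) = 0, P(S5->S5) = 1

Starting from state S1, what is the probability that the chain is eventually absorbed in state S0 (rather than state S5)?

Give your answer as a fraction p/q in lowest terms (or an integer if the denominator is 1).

Answer: 10243/16793

Derivation:
Let a_i = P(absorbed in S0 | start in state i).
Boundary conditions: a_S0 = 1, a_S5 = 0.
For each transient state i, a_i = sum_j P(i->j) * a_j:
  a_S1 = 2/5*a_S0 + 1/15*a_S1 + 2/15*a_S2 + 1/5*a_S3 + 2/15*a_S4 + 1/15*a_S5
  a_S2 = 1/5*a_S0 + 2/15*a_S1 + 1/5*a_S2 + 2/15*a_S3 + 1/15*a_S4 + 4/15*a_S5
  a_S3 = 0*a_S0 + 0*a_S1 + 1/15*a_S2 + 2/5*a_S3 + 8/15*a_S4 + 0*a_S5
  a_S4 = 1/15*a_S0 + 1/5*a_S1 + 4/15*a_S2 + 0*a_S3 + 1/15*a_S4 + 2/5*a_S5

Substituting a_S0 = 1 and a_S5 = 0, rearrange to (I - Q) a = r where r[i] = P(i -> S0):
  [14/15, -2/15, -1/5, -2/15] . (a_S1, a_S2, a_S3, a_S4) = 2/5
  [-2/15, 4/5, -2/15, -1/15] . (a_S1, a_S2, a_S3, a_S4) = 1/5
  [0, -1/15, 3/5, -8/15] . (a_S1, a_S2, a_S3, a_S4) = 0
  [-1/5, -4/15, 0, 14/15] . (a_S1, a_S2, a_S3, a_S4) = 1/15

Solving yields:
  a_S1 = 10243/16793
  a_S2 = 7310/16793
  a_S3 = 5686/16793
  a_S4 = 5483/16793

Starting state is S1, so the absorption probability is a_S1 = 10243/16793.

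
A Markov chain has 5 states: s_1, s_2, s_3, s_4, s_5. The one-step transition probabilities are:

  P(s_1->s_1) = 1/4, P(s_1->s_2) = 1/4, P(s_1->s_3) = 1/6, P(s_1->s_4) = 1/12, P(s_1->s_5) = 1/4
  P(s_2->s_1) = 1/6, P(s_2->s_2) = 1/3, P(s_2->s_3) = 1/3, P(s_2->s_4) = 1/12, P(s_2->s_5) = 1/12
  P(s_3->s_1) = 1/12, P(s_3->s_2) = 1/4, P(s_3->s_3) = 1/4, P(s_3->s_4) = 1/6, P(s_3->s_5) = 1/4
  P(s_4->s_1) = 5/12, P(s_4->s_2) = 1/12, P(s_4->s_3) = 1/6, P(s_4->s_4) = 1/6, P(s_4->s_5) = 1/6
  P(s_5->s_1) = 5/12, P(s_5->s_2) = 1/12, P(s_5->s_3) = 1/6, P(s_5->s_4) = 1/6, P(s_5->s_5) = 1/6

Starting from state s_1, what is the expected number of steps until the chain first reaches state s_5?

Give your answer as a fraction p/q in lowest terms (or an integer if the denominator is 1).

Answer: 8010/1591

Derivation:
Let h_i = expected steps to first reach s_5 from state i.
Boundary: h_s_5 = 0.
First-step equations for the other states:
  h_s_1 = 1 + 1/4*h_s_1 + 1/4*h_s_2 + 1/6*h_s_3 + 1/12*h_s_4 + 1/4*h_s_5
  h_s_2 = 1 + 1/6*h_s_1 + 1/3*h_s_2 + 1/3*h_s_3 + 1/12*h_s_4 + 1/12*h_s_5
  h_s_3 = 1 + 1/12*h_s_1 + 1/4*h_s_2 + 1/4*h_s_3 + 1/6*h_s_4 + 1/4*h_s_5
  h_s_4 = 1 + 5/12*h_s_1 + 1/12*h_s_2 + 1/6*h_s_3 + 1/6*h_s_4 + 1/6*h_s_5

Substituting h_s_5 = 0 and rearranging gives the linear system (I - Q) h = 1:
  [3/4, -1/4, -1/6, -1/12] . (h_s_1, h_s_2, h_s_3, h_s_4) = 1
  [-1/6, 2/3, -1/3, -1/12] . (h_s_1, h_s_2, h_s_3, h_s_4) = 1
  [-1/12, -1/4, 3/4, -1/6] . (h_s_1, h_s_2, h_s_3, h_s_4) = 1
  [-5/12, -1/12, -1/6, 5/6] . (h_s_1, h_s_2, h_s_3, h_s_4) = 1

Solving yields:
  h_s_1 = 8010/1591
  h_s_2 = 9474/1591
  h_s_3 = 8052/1591
  h_s_4 = 8472/1591

Starting state is s_1, so the expected hitting time is h_s_1 = 8010/1591.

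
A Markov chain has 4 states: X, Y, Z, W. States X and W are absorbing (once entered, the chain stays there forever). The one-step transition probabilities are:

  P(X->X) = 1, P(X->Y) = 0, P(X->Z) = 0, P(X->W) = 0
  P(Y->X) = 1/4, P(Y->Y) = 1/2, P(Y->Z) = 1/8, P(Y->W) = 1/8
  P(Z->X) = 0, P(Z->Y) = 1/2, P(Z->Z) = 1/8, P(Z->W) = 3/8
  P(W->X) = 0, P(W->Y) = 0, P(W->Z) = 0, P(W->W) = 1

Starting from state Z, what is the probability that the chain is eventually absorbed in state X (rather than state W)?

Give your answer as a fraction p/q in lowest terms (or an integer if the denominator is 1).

Answer: 1/3

Derivation:
Let a_i = P(absorbed in X | start in state i).
Boundary conditions: a_X = 1, a_W = 0.
For each transient state i, a_i = sum_j P(i->j) * a_j:
  a_Y = 1/4*a_X + 1/2*a_Y + 1/8*a_Z + 1/8*a_W
  a_Z = 0*a_X + 1/2*a_Y + 1/8*a_Z + 3/8*a_W

Substituting a_X = 1 and a_W = 0, rearrange to (I - Q) a = r where r[i] = P(i -> X):
  [1/2, -1/8] . (a_Y, a_Z) = 1/4
  [-1/2, 7/8] . (a_Y, a_Z) = 0

Solving yields:
  a_Y = 7/12
  a_Z = 1/3

Starting state is Z, so the absorption probability is a_Z = 1/3.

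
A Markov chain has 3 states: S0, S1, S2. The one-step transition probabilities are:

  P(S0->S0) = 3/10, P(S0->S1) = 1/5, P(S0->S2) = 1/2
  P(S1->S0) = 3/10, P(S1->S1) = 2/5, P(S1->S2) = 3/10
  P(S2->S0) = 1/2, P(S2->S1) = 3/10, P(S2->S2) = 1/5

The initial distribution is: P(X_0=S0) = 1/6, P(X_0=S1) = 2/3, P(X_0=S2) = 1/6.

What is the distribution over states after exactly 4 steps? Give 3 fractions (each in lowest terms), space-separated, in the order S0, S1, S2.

Answer: 2207/6000 17561/60000 20369/60000

Derivation:
Propagating the distribution step by step (d_{t+1} = d_t * P):
d_0 = (S0=1/6, S1=2/3, S2=1/6)
  d_1[S0] = 1/6*3/10 + 2/3*3/10 + 1/6*1/2 = 1/3
  d_1[S1] = 1/6*1/5 + 2/3*2/5 + 1/6*3/10 = 7/20
  d_1[S2] = 1/6*1/2 + 2/3*3/10 + 1/6*1/5 = 19/60
d_1 = (S0=1/3, S1=7/20, S2=19/60)
  d_2[S0] = 1/3*3/10 + 7/20*3/10 + 19/60*1/2 = 109/300
  d_2[S1] = 1/3*1/5 + 7/20*2/5 + 19/60*3/10 = 181/600
  d_2[S2] = 1/3*1/2 + 7/20*3/10 + 19/60*1/5 = 67/200
d_2 = (S0=109/300, S1=181/600, S2=67/200)
  d_3[S0] = 109/300*3/10 + 181/600*3/10 + 67/200*1/2 = 367/1000
  d_3[S1] = 109/300*1/5 + 181/600*2/5 + 67/200*3/10 = 1763/6000
  d_3[S2] = 109/300*1/2 + 181/600*3/10 + 67/200*1/5 = 407/1200
d_3 = (S0=367/1000, S1=1763/6000, S2=407/1200)
  d_4[S0] = 367/1000*3/10 + 1763/6000*3/10 + 407/1200*1/2 = 2207/6000
  d_4[S1] = 367/1000*1/5 + 1763/6000*2/5 + 407/1200*3/10 = 17561/60000
  d_4[S2] = 367/1000*1/2 + 1763/6000*3/10 + 407/1200*1/5 = 20369/60000
d_4 = (S0=2207/6000, S1=17561/60000, S2=20369/60000)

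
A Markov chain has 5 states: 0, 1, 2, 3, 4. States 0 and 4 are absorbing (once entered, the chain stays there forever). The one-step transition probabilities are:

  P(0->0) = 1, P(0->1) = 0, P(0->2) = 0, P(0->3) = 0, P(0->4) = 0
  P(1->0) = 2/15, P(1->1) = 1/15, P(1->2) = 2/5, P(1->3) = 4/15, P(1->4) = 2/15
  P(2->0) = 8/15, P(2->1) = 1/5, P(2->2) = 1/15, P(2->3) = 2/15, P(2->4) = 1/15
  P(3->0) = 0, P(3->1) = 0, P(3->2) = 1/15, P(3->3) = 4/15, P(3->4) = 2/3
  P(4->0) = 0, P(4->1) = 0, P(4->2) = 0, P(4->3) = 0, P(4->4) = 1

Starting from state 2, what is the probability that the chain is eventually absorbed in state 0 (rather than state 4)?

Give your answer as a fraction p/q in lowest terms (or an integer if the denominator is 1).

Answer: 649/959

Derivation:
Let a_i = P(absorbed in 0 | start in state i).
Boundary conditions: a_0 = 1, a_4 = 0.
For each transient state i, a_i = sum_j P(i->j) * a_j:
  a_1 = 2/15*a_0 + 1/15*a_1 + 2/5*a_2 + 4/15*a_3 + 2/15*a_4
  a_2 = 8/15*a_0 + 1/5*a_1 + 1/15*a_2 + 2/15*a_3 + 1/15*a_4
  a_3 = 0*a_0 + 0*a_1 + 1/15*a_2 + 4/15*a_3 + 2/3*a_4

Substituting a_0 = 1 and a_4 = 0, rearrange to (I - Q) a = r where r[i] = P(i -> 0):
  [14/15, -2/5, -4/15] . (a_1, a_2, a_3) = 2/15
  [-1/5, 14/15, -2/15] . (a_1, a_2, a_3) = 8/15
  [0, -1/15, 11/15] . (a_1, a_2, a_3) = 0

Solving yields:
  a_1 = 432/959
  a_2 = 649/959
  a_3 = 59/959

Starting state is 2, so the absorption probability is a_2 = 649/959.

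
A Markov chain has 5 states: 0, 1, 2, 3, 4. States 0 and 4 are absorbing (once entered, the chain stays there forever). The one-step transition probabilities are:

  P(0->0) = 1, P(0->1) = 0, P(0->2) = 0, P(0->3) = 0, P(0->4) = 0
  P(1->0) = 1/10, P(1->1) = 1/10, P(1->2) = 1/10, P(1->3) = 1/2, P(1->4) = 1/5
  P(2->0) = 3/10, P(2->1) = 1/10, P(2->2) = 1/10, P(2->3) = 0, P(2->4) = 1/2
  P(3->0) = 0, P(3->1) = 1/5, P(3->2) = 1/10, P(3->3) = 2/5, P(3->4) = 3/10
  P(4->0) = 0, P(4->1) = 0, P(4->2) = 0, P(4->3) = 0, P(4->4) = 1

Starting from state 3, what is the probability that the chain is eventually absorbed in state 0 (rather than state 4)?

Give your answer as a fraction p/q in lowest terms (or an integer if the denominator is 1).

Let a_i = P(absorbed in 0 | start in state i).
Boundary conditions: a_0 = 1, a_4 = 0.
For each transient state i, a_i = sum_j P(i->j) * a_j:
  a_1 = 1/10*a_0 + 1/10*a_1 + 1/10*a_2 + 1/2*a_3 + 1/5*a_4
  a_2 = 3/10*a_0 + 1/10*a_1 + 1/10*a_2 + 0*a_3 + 1/2*a_4
  a_3 = 0*a_0 + 1/5*a_1 + 1/10*a_2 + 2/5*a_3 + 3/10*a_4

Substituting a_0 = 1 and a_4 = 0, rearrange to (I - Q) a = r where r[i] = P(i -> 0):
  [9/10, -1/10, -1/2] . (a_1, a_2, a_3) = 1/10
  [-1/10, 9/10, 0] . (a_1, a_2, a_3) = 3/10
  [-1/5, -1/10, 3/5] . (a_1, a_2, a_3) = 0

Solving yields:
  a_1 = 87/385
  a_2 = 138/385
  a_3 = 52/385

Starting state is 3, so the absorption probability is a_3 = 52/385.

Answer: 52/385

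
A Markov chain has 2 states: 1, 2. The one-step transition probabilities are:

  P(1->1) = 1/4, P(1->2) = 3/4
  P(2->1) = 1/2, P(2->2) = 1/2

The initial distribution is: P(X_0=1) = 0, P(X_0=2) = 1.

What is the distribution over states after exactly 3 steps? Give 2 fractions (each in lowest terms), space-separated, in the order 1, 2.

Propagating the distribution step by step (d_{t+1} = d_t * P):
d_0 = (1=0, 2=1)
  d_1[1] = 0*1/4 + 1*1/2 = 1/2
  d_1[2] = 0*3/4 + 1*1/2 = 1/2
d_1 = (1=1/2, 2=1/2)
  d_2[1] = 1/2*1/4 + 1/2*1/2 = 3/8
  d_2[2] = 1/2*3/4 + 1/2*1/2 = 5/8
d_2 = (1=3/8, 2=5/8)
  d_3[1] = 3/8*1/4 + 5/8*1/2 = 13/32
  d_3[2] = 3/8*3/4 + 5/8*1/2 = 19/32
d_3 = (1=13/32, 2=19/32)

Answer: 13/32 19/32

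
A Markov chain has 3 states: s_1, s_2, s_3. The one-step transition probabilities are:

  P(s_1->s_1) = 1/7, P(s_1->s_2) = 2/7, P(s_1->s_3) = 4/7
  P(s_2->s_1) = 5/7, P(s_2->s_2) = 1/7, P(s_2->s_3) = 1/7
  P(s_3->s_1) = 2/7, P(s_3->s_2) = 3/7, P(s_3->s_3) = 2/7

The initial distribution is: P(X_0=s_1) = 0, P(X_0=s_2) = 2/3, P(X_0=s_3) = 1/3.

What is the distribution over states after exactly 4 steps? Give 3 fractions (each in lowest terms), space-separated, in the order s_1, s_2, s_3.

Answer: 876/2401 2087/7203 2488/7203

Derivation:
Propagating the distribution step by step (d_{t+1} = d_t * P):
d_0 = (s_1=0, s_2=2/3, s_3=1/3)
  d_1[s_1] = 0*1/7 + 2/3*5/7 + 1/3*2/7 = 4/7
  d_1[s_2] = 0*2/7 + 2/3*1/7 + 1/3*3/7 = 5/21
  d_1[s_3] = 0*4/7 + 2/3*1/7 + 1/3*2/7 = 4/21
d_1 = (s_1=4/7, s_2=5/21, s_3=4/21)
  d_2[s_1] = 4/7*1/7 + 5/21*5/7 + 4/21*2/7 = 15/49
  d_2[s_2] = 4/7*2/7 + 5/21*1/7 + 4/21*3/7 = 41/147
  d_2[s_3] = 4/7*4/7 + 5/21*1/7 + 4/21*2/7 = 61/147
d_2 = (s_1=15/49, s_2=41/147, s_3=61/147)
  d_3[s_1] = 15/49*1/7 + 41/147*5/7 + 61/147*2/7 = 124/343
  d_3[s_2] = 15/49*2/7 + 41/147*1/7 + 61/147*3/7 = 314/1029
  d_3[s_3] = 15/49*4/7 + 41/147*1/7 + 61/147*2/7 = 1/3
d_3 = (s_1=124/343, s_2=314/1029, s_3=1/3)
  d_4[s_1] = 124/343*1/7 + 314/1029*5/7 + 1/3*2/7 = 876/2401
  d_4[s_2] = 124/343*2/7 + 314/1029*1/7 + 1/3*3/7 = 2087/7203
  d_4[s_3] = 124/343*4/7 + 314/1029*1/7 + 1/3*2/7 = 2488/7203
d_4 = (s_1=876/2401, s_2=2087/7203, s_3=2488/7203)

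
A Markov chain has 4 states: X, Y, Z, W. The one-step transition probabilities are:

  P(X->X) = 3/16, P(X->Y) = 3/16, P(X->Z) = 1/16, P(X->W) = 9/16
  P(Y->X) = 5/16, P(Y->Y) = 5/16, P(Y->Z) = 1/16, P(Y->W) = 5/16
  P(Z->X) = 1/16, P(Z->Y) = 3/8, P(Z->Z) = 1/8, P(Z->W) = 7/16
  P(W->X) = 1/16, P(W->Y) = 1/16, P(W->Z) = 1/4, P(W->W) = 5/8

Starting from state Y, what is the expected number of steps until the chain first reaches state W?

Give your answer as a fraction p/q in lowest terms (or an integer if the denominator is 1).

Answer: 432/167

Derivation:
Let h_i = expected steps to first reach W from state i.
Boundary: h_W = 0.
First-step equations for the other states:
  h_X = 1 + 3/16*h_X + 3/16*h_Y + 1/16*h_Z + 9/16*h_W
  h_Y = 1 + 5/16*h_X + 5/16*h_Y + 1/16*h_Z + 5/16*h_W
  h_Z = 1 + 1/16*h_X + 3/8*h_Y + 1/8*h_Z + 7/16*h_W

Substituting h_W = 0 and rearranging gives the linear system (I - Q) h = 1:
  [13/16, -3/16, -1/16] . (h_X, h_Y, h_Z) = 1
  [-5/16, 11/16, -1/16] . (h_X, h_Y, h_Z) = 1
  [-1/16, -3/8, 7/8] . (h_X, h_Y, h_Z) = 1

Solving yields:
  h_X = 336/167
  h_Y = 432/167
  h_Z = 400/167

Starting state is Y, so the expected hitting time is h_Y = 432/167.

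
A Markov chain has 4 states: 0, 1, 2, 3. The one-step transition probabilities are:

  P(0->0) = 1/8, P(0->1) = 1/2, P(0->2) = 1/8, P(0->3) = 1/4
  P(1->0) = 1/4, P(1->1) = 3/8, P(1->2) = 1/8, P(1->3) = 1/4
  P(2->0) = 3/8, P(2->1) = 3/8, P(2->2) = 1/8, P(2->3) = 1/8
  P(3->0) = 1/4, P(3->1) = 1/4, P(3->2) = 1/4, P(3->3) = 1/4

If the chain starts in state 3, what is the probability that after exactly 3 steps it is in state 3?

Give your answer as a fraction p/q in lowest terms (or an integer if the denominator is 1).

Answer: 59/256

Derivation:
Computing P^3 by repeated multiplication:
P^1 =
  0: [1/8, 1/2, 1/8, 1/4]
  1: [1/4, 3/8, 1/8, 1/4]
  2: [3/8, 3/8, 1/8, 1/8]
  3: [1/4, 1/4, 1/4, 1/4]
P^2 =
  0: [1/4, 23/64, 5/32, 15/64]
  1: [15/64, 3/8, 5/32, 15/64]
  2: [7/32, 13/32, 9/64, 15/64]
  3: [1/4, 3/8, 5/32, 7/32]
P^3 =
  0: [61/256, 193/512, 79/512, 59/256]
  1: [123/512, 3/8, 79/512, 59/256]
  2: [123/512, 191/512, 79/512, 119/512]
  3: [61/256, 97/256, 39/256, 59/256]

(P^3)[3 -> 3] = 59/256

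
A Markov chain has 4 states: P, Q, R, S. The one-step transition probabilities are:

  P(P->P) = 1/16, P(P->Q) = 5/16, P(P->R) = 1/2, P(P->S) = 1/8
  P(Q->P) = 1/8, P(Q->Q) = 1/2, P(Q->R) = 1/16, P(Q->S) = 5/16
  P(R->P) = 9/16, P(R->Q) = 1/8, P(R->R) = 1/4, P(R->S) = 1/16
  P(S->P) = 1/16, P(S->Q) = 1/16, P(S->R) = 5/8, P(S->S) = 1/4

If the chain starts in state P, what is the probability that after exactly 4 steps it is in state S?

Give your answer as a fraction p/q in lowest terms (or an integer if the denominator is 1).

Computing P^4 by repeated multiplication:
P^1 =
  P: [1/16, 5/16, 1/2, 1/8]
  Q: [1/8, 1/2, 1/16, 5/16]
  R: [9/16, 1/8, 1/4, 1/16]
  S: [1/16, 1/16, 5/8, 1/4]
P^2 =
  P: [85/256, 63/256, 65/256, 43/256]
  Q: [1/8, 81/256, 39/128, 65/256]
  R: [25/128, 35/128, 25/64, 9/64]
  S: [97/256, 37/256, 89/256, 33/256]
P^3 =
  P: [839/4096, 551/2048, 1433/4096, 361/2048]
  Q: [961/4096, 1029/4096, 1299/4096, 807/4096]
  R: [563/2048, 523/2048, 615/2048, 347/2048]
  S: [1005/4096, 31/128, 1499/4096, 75/512]
P^4 =
  P: [8331/32768, 16599/65536, 10383/32768, 11509/65536]
  Q: [15517/65536, 8221/32768, 21983/65536, 5797/32768]
  R: [7491/32768, 67/256, 10957/32768, 359/2048]
  S: [2135/8192, 16559/65536, 5257/16384, 10869/65536]

(P^4)[P -> S] = 11509/65536

Answer: 11509/65536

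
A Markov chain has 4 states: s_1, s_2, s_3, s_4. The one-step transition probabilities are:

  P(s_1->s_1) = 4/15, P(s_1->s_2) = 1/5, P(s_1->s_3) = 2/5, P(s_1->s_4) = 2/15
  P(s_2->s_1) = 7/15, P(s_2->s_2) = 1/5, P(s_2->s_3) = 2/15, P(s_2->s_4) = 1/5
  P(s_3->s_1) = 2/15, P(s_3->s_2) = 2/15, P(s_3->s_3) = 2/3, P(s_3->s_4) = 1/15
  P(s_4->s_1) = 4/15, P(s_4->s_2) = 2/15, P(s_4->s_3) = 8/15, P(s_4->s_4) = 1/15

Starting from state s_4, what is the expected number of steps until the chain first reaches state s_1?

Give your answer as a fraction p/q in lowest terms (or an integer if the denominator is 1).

Let h_i = expected steps to first reach s_1 from state i.
Boundary: h_s_1 = 0.
First-step equations for the other states:
  h_s_2 = 1 + 7/15*h_s_1 + 1/5*h_s_2 + 2/15*h_s_3 + 1/5*h_s_4
  h_s_3 = 1 + 2/15*h_s_1 + 2/15*h_s_2 + 2/3*h_s_3 + 1/15*h_s_4
  h_s_4 = 1 + 4/15*h_s_1 + 2/15*h_s_2 + 8/15*h_s_3 + 1/15*h_s_4

Substituting h_s_1 = 0 and rearranging gives the linear system (I - Q) h = 1:
  [4/5, -2/15, -1/5] . (h_s_2, h_s_3, h_s_4) = 1
  [-2/15, 1/3, -1/15] . (h_s_2, h_s_3, h_s_4) = 1
  [-2/15, -8/15, 14/15] . (h_s_2, h_s_3, h_s_4) = 1

Solving yields:
  h_s_2 = 655/202
  h_s_3 = 525/101
  h_s_4 = 455/101

Starting state is s_4, so the expected hitting time is h_s_4 = 455/101.

Answer: 455/101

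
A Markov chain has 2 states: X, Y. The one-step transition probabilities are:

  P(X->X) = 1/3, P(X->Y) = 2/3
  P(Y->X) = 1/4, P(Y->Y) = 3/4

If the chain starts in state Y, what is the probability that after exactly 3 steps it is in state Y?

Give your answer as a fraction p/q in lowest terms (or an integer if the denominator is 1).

Answer: 419/576

Derivation:
Computing P^3 by repeated multiplication:
P^1 =
  X: [1/3, 2/3]
  Y: [1/4, 3/4]
P^2 =
  X: [5/18, 13/18]
  Y: [13/48, 35/48]
P^3 =
  X: [59/216, 157/216]
  Y: [157/576, 419/576]

(P^3)[Y -> Y] = 419/576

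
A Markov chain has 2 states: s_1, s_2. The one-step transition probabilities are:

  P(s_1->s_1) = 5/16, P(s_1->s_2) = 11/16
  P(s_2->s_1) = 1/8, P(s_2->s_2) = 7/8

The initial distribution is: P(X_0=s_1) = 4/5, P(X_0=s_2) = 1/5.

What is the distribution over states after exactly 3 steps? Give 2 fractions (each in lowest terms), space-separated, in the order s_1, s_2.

Propagating the distribution step by step (d_{t+1} = d_t * P):
d_0 = (s_1=4/5, s_2=1/5)
  d_1[s_1] = 4/5*5/16 + 1/5*1/8 = 11/40
  d_1[s_2] = 4/5*11/16 + 1/5*7/8 = 29/40
d_1 = (s_1=11/40, s_2=29/40)
  d_2[s_1] = 11/40*5/16 + 29/40*1/8 = 113/640
  d_2[s_2] = 11/40*11/16 + 29/40*7/8 = 527/640
d_2 = (s_1=113/640, s_2=527/640)
  d_3[s_1] = 113/640*5/16 + 527/640*1/8 = 1619/10240
  d_3[s_2] = 113/640*11/16 + 527/640*7/8 = 8621/10240
d_3 = (s_1=1619/10240, s_2=8621/10240)

Answer: 1619/10240 8621/10240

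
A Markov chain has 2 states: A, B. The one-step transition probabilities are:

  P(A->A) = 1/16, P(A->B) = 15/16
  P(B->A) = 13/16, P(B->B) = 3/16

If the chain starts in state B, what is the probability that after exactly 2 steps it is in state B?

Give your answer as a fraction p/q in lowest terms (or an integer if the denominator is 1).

Computing P^2 by repeated multiplication:
P^1 =
  A: [1/16, 15/16]
  B: [13/16, 3/16]
P^2 =
  A: [49/64, 15/64]
  B: [13/64, 51/64]

(P^2)[B -> B] = 51/64

Answer: 51/64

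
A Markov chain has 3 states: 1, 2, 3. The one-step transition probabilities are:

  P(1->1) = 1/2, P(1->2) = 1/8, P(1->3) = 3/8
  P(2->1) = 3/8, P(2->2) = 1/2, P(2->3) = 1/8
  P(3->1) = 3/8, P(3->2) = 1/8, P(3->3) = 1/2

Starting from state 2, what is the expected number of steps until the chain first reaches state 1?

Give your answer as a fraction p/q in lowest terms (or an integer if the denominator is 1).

Answer: 8/3

Derivation:
Let h_i = expected steps to first reach 1 from state i.
Boundary: h_1 = 0.
First-step equations for the other states:
  h_2 = 1 + 3/8*h_1 + 1/2*h_2 + 1/8*h_3
  h_3 = 1 + 3/8*h_1 + 1/8*h_2 + 1/2*h_3

Substituting h_1 = 0 and rearranging gives the linear system (I - Q) h = 1:
  [1/2, -1/8] . (h_2, h_3) = 1
  [-1/8, 1/2] . (h_2, h_3) = 1

Solving yields:
  h_2 = 8/3
  h_3 = 8/3

Starting state is 2, so the expected hitting time is h_2 = 8/3.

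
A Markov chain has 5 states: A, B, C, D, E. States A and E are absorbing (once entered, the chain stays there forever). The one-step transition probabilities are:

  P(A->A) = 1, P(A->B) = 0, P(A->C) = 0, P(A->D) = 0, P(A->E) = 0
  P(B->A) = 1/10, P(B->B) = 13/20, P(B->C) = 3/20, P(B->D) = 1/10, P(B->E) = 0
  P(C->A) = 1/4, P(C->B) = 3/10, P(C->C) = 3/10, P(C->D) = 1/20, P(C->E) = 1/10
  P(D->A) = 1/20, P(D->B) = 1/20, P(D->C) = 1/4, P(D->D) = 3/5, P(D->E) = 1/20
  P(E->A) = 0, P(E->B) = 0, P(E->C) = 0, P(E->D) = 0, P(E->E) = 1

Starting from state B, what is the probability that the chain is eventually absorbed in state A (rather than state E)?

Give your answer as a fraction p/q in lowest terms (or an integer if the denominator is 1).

Answer: 415/514

Derivation:
Let a_i = P(absorbed in A | start in state i).
Boundary conditions: a_A = 1, a_E = 0.
For each transient state i, a_i = sum_j P(i->j) * a_j:
  a_B = 1/10*a_A + 13/20*a_B + 3/20*a_C + 1/10*a_D + 0*a_E
  a_C = 1/4*a_A + 3/10*a_B + 3/10*a_C + 1/20*a_D + 1/10*a_E
  a_D = 1/20*a_A + 1/20*a_B + 1/4*a_C + 3/5*a_D + 1/20*a_E

Substituting a_A = 1 and a_E = 0, rearrange to (I - Q) a = r where r[i] = P(i -> A):
  [7/20, -3/20, -1/10] . (a_B, a_C, a_D) = 1/10
  [-3/10, 7/10, -1/20] . (a_B, a_C, a_D) = 1/4
  [-1/20, -1/4, 2/5] . (a_B, a_C, a_D) = 1/20

Solving yields:
  a_B = 415/514
  a_C = 387/514
  a_D = 179/257

Starting state is B, so the absorption probability is a_B = 415/514.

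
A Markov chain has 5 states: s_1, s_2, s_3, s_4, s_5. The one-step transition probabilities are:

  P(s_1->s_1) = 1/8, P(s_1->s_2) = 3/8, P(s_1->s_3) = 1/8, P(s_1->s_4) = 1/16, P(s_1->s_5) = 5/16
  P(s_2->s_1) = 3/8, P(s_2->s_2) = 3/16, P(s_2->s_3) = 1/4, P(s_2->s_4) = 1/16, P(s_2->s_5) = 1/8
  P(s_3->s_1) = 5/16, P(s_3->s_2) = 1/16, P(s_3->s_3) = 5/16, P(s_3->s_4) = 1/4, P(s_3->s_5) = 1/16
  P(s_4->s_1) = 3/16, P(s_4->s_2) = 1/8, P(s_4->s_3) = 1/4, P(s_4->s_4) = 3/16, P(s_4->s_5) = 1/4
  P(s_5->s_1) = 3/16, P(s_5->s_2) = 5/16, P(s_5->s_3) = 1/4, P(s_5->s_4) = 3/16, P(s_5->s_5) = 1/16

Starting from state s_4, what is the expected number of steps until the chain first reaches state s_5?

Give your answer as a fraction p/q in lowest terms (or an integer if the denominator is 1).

Let h_i = expected steps to first reach s_5 from state i.
Boundary: h_s_5 = 0.
First-step equations for the other states:
  h_s_1 = 1 + 1/8*h_s_1 + 3/8*h_s_2 + 1/8*h_s_3 + 1/16*h_s_4 + 5/16*h_s_5
  h_s_2 = 1 + 3/8*h_s_1 + 3/16*h_s_2 + 1/4*h_s_3 + 1/16*h_s_4 + 1/8*h_s_5
  h_s_3 = 1 + 5/16*h_s_1 + 1/16*h_s_2 + 5/16*h_s_3 + 1/4*h_s_4 + 1/16*h_s_5
  h_s_4 = 1 + 3/16*h_s_1 + 1/8*h_s_2 + 1/4*h_s_3 + 3/16*h_s_4 + 1/4*h_s_5

Substituting h_s_5 = 0 and rearranging gives the linear system (I - Q) h = 1:
  [7/8, -3/8, -1/8, -1/16] . (h_s_1, h_s_2, h_s_3, h_s_4) = 1
  [-3/8, 13/16, -1/4, -1/16] . (h_s_1, h_s_2, h_s_3, h_s_4) = 1
  [-5/16, -1/16, 11/16, -1/4] . (h_s_1, h_s_2, h_s_3, h_s_4) = 1
  [-3/16, -1/8, -1/4, 13/16] . (h_s_1, h_s_2, h_s_3, h_s_4) = 1

Solving yields:
  h_s_1 = 56128/11723
  h_s_2 = 66464/11723
  h_s_3 = 70128/11723
  h_s_4 = 59184/11723

Starting state is s_4, so the expected hitting time is h_s_4 = 59184/11723.

Answer: 59184/11723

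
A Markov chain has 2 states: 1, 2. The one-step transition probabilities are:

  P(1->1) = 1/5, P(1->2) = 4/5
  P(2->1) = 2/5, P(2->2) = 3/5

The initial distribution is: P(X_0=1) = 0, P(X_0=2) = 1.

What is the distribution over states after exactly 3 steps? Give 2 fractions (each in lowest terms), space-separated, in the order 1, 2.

Answer: 42/125 83/125

Derivation:
Propagating the distribution step by step (d_{t+1} = d_t * P):
d_0 = (1=0, 2=1)
  d_1[1] = 0*1/5 + 1*2/5 = 2/5
  d_1[2] = 0*4/5 + 1*3/5 = 3/5
d_1 = (1=2/5, 2=3/5)
  d_2[1] = 2/5*1/5 + 3/5*2/5 = 8/25
  d_2[2] = 2/5*4/5 + 3/5*3/5 = 17/25
d_2 = (1=8/25, 2=17/25)
  d_3[1] = 8/25*1/5 + 17/25*2/5 = 42/125
  d_3[2] = 8/25*4/5 + 17/25*3/5 = 83/125
d_3 = (1=42/125, 2=83/125)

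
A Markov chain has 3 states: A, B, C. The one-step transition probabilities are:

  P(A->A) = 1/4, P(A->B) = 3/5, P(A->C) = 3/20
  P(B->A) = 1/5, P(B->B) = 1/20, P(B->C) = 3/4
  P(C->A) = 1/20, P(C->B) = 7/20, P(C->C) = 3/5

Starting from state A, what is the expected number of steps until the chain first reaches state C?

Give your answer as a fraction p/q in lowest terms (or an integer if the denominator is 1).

Answer: 620/237

Derivation:
Let h_i = expected steps to first reach C from state i.
Boundary: h_C = 0.
First-step equations for the other states:
  h_A = 1 + 1/4*h_A + 3/5*h_B + 3/20*h_C
  h_B = 1 + 1/5*h_A + 1/20*h_B + 3/4*h_C

Substituting h_C = 0 and rearranging gives the linear system (I - Q) h = 1:
  [3/4, -3/5] . (h_A, h_B) = 1
  [-1/5, 19/20] . (h_A, h_B) = 1

Solving yields:
  h_A = 620/237
  h_B = 380/237

Starting state is A, so the expected hitting time is h_A = 620/237.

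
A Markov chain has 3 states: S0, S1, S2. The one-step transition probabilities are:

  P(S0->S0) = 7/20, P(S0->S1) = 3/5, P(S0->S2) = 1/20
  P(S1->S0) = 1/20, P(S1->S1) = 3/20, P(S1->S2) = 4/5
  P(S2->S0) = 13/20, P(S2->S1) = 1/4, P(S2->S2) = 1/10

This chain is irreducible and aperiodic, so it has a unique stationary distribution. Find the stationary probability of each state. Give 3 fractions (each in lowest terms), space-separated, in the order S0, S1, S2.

The stationary distribution satisfies pi = pi * P, i.e.:
  pi_S0 = 7/20*pi_S0 + 1/20*pi_S1 + 13/20*pi_S2
  pi_S1 = 3/5*pi_S0 + 3/20*pi_S1 + 1/4*pi_S2
  pi_S2 = 1/20*pi_S0 + 4/5*pi_S1 + 1/10*pi_S2
with normalization: pi_S0 + pi_S1 + pi_S2 = 1.

Using the first 2 balance equations plus normalization, the linear system A*pi = b is:
  [-13/20, 1/20, 13/20] . pi = 0
  [3/5, -17/20, 1/4] . pi = 0
  [1, 1, 1] . pi = 1

Solving yields:
  pi_S0 = 113/328
  pi_S1 = 221/656
  pi_S2 = 209/656

Verification (pi * P):
  113/328*7/20 + 221/656*1/20 + 209/656*13/20 = 113/328 = pi_S0  (ok)
  113/328*3/5 + 221/656*3/20 + 209/656*1/4 = 221/656 = pi_S1  (ok)
  113/328*1/20 + 221/656*4/5 + 209/656*1/10 = 209/656 = pi_S2  (ok)

Answer: 113/328 221/656 209/656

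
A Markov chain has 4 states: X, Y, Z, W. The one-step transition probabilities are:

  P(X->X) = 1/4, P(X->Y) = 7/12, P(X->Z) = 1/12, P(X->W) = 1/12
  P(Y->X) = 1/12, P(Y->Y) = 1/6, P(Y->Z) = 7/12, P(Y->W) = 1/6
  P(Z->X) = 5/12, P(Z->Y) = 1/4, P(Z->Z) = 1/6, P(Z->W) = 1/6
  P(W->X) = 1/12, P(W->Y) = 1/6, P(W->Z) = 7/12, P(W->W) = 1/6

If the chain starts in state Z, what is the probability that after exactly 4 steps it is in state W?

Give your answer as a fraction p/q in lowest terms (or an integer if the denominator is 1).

Answer: 769/5184

Derivation:
Computing P^4 by repeated multiplication:
P^1 =
  X: [1/4, 7/12, 1/12, 1/12]
  Y: [1/12, 1/6, 7/12, 1/6]
  Z: [5/12, 1/4, 1/6, 1/6]
  W: [1/12, 1/6, 7/12, 1/6]
P^2 =
  X: [11/72, 5/18, 61/144, 7/48]
  Y: [7/24, 1/4, 43/144, 23/144]
  Z: [5/24, 17/48, 11/36, 19/144]
  W: [7/24, 1/4, 43/144, 23/144]
P^3 =
  X: [1/4, 17/64, 571/1728, 133/864]
  Y: [25/108, 541/1728, 541/1728, 41/288]
  Z: [95/432, 241/864, 19/54, 43/288]
  W: [25/108, 541/1728, 541/1728, 41/288]
P^4 =
  X: [1219/5184, 6187/20736, 6649/20736, 7/48]
  Y: [391/1728, 1999/6912, 6991/20736, 191/1296]
  Z: [205/864, 497/1728, 847/2592, 769/5184]
  W: [391/1728, 1999/6912, 6991/20736, 191/1296]

(P^4)[Z -> W] = 769/5184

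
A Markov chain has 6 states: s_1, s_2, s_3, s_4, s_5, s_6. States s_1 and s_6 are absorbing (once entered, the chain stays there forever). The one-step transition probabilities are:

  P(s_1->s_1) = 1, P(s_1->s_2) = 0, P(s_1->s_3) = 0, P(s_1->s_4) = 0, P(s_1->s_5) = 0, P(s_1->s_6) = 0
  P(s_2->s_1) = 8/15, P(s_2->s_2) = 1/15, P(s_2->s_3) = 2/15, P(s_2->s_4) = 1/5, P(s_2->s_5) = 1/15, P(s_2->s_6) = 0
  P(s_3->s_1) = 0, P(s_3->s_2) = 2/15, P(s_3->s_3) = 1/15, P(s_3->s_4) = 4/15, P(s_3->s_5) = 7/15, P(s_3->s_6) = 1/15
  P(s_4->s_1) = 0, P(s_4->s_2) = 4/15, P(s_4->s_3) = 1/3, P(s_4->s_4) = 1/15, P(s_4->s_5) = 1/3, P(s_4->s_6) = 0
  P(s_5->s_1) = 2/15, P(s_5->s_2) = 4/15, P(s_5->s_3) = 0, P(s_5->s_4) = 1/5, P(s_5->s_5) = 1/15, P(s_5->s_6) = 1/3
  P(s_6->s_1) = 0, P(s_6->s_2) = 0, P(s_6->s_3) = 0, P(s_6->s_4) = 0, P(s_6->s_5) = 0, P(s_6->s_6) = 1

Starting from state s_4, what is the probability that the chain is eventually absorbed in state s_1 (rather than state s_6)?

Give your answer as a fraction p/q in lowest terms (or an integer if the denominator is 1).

Answer: 3474/5717

Derivation:
Let a_i = P(absorbed in s_1 | start in state i).
Boundary conditions: a_s_1 = 1, a_s_6 = 0.
For each transient state i, a_i = sum_j P(i->j) * a_j:
  a_s_2 = 8/15*a_s_1 + 1/15*a_s_2 + 2/15*a_s_3 + 1/5*a_s_4 + 1/15*a_s_5 + 0*a_s_6
  a_s_3 = 0*a_s_1 + 2/15*a_s_2 + 1/15*a_s_3 + 4/15*a_s_4 + 7/15*a_s_5 + 1/15*a_s_6
  a_s_4 = 0*a_s_1 + 4/15*a_s_2 + 1/3*a_s_3 + 1/15*a_s_4 + 1/3*a_s_5 + 0*a_s_6
  a_s_5 = 2/15*a_s_1 + 4/15*a_s_2 + 0*a_s_3 + 1/5*a_s_4 + 1/15*a_s_5 + 1/3*a_s_6

Substituting a_s_1 = 1 and a_s_6 = 0, rearrange to (I - Q) a = r where r[i] = P(i -> s_1):
  [14/15, -2/15, -1/5, -1/15] . (a_s_2, a_s_3, a_s_4, a_s_5) = 8/15
  [-2/15, 14/15, -4/15, -7/15] . (a_s_2, a_s_3, a_s_4, a_s_5) = 0
  [-4/15, -1/3, 14/15, -1/3] . (a_s_2, a_s_3, a_s_4, a_s_5) = 0
  [-4/15, 0, -1/5, 14/15] . (a_s_2, a_s_3, a_s_4, a_s_5) = 2/15

Solving yields:
  a_s_2 = 9323/11434
  a_s_3 = 3105/5717
  a_s_4 = 3474/5717
  a_s_5 = 2893/5717

Starting state is s_4, so the absorption probability is a_s_4 = 3474/5717.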